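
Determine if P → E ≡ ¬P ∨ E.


Expression 1: P → E
Expression 2: ¬P ∨ E
Truth table (P E | Expr1 Expr2):
  T T |   T     T
  T F |   F     F
  F T |   T     T
  F F |   T     T
All 4 rows agree, so the expressions are logically equivalent.

Yes


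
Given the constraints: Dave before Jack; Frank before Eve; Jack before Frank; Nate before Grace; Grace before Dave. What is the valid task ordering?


Constraints: Dave before Jack; Frank before Eve; Jack before Frank; Nate before Grace; Grace before Dave
Method: repeatedly schedule the remaining task that has no remaining task required before it.
  Step 1: remaining {Jack, Dave, Frank, Nate, Grace, Eve}; every task except Nate still has a predecessor pending → schedule Nate.
  Step 2: remaining {Jack, Dave, Frank, Grace, Eve}; every task except Grace still has a predecessor pending → schedule Grace.
  Step 3: remaining {Jack, Dave, Frank, Eve}; every task except Dave still has a predecessor pending → schedule Dave.
  Step 4: remaining {Jack, Frank, Eve}; every task except Jack still has a predecessor pending → schedule Jack.
  Step 5: remaining {Frank, Eve}; every task except Frank still has a predecessor pending → schedule Frank.
  Step 6: only Eve remains → schedule Eve.
Resulting order:

Nate → Grace → Dave → Jack → Frank → Eve


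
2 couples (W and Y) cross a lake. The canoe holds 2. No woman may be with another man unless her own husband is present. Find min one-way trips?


Label couples W and Y.
1. WW+WY → (far: WW,WY; near: HW,HY)
2. WW ←   (far: WY; near: HW,HY,WW)
3. HW+HY → (far: HW,HY,WY; near: WW)
4. HW ←   (far: HY,WY; near: HW,WW)  — HW returns, since WW is alone on near bank
5. HW+WW → (far: all four; near: empty)
Every state respects the constraint.
Minimum trips = 5

5


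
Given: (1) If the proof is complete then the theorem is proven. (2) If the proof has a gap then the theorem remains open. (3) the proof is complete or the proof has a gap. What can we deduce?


Constructive dilemma: (P → Q) ∧ (R → S), P ∨ R ⊢ Q ∨ S
Premise 1: the proof is complete → the theorem is proven
Premise 2: the proof has a gap → the theorem remains open
Premise 3: the proof is complete ∨ the proof has a gap
Case 1: Assuming the proof is complete, then by Premise 1, the theorem is proven.
Case 2: Assuming the proof has a gap, then by Premise 2, the theorem remains open.
Since one of the proof is complete or the proof has a gap must hold, we get the theorem is proven or the theorem remains open.

The theorem is proven or the theorem remains open.


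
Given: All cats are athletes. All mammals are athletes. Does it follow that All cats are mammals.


Premise 1: All cats are athletes.
Premise 2: All mammals are athletes.
Conclusion: All cats are mammals.
Fallacy: undistributed middle. athletes is predicate in both.
Counterexample: cats and mammals could be disjoint subsets of athletes.

Invalid


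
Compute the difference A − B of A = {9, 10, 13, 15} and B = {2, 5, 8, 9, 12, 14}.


A = {9, 10, 13, 15}
B = {2, 5, 8, 9, 12, 14}
Operation: difference A − B
In A but not B: 10, 13, 15

{10, 13, 15}


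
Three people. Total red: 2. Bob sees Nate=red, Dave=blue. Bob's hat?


Total red = 2, seen red = 1
Own red = 2 - 1 = 1
Bob's hat is red.

red


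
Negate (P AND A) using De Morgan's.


De Morgan's law: ¬(P ∧ Q) ≡ ¬P ∨ ¬Q
¬(P ∧ A) = ¬P ∨ ¬A

¬P ∨ ¬A


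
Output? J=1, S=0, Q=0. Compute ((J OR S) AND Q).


J OR S = 1|0 = 1
1 AND 0 = 0

0


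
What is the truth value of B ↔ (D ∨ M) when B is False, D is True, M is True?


B = False, D = True, M = True
Step 1: D ∨ M = True OR True = True
Step 2: B ↔ (True): true when both sides have same truth value.
Result: False ↔ True = False

False


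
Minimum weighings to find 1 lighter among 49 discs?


Each weighing has 3 outcomes (left heavy / balance / right heavy), so k weighings distinguish at most 3^k cases; splitting into three near-equal groups achieves this.
Need 3^k ≥ 49: 3^3 = 27 < 49 ≤ 3^4 = 81
k = ⌈log₃(49)⌉ = 4

4


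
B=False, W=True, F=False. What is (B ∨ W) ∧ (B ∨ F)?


B = False, W = True, F = False
Expression: (B ∨ W) ∧ (B ∨ F)
Step 1: B ∨ W = False OR True = True
Step 2: B ∨ F = False OR False = False
Step 3: (True) ∧ (False) = True AND False = False

False


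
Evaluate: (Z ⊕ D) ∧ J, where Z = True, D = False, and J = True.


Z = True, D = False, J = True
Step 1: Z ⊕ D = True XOR False = True
Step 2: True ∧ J = True AND True = True
XOR true when exactly one of Z,D is true; then AND with J.

True


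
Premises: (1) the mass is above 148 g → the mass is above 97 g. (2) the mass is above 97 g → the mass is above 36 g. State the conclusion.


Hypothetical syllogism: P → Q, Q → R ⊢ P → R
Premise 1: the mass is above 148 g → the mass is above 97 g
Premise 2: the mass is above 97 g → the mass is above 36 g
Chain the implications: the middle term (the mass is above 97 g) links the two.
Conclusion: If the mass is above 148 g, then the mass is above 36 g.

If the mass is above 148 g, then the mass is above 36 g.


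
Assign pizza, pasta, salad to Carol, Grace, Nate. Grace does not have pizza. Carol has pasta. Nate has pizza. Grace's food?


From clues:
  Nate → pizza
  Carol → pasta
By elimination, Grace gets the remaining.

salad


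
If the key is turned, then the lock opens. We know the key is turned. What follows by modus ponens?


Modus ponens: P → Q, P ⊢ Q
P: the key is turned
Q: the lock opens
We have P → Q and P is true.
By modus ponens, Q must be true.

The lock opens


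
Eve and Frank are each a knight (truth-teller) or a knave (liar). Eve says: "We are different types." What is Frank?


Eve says: "We are different types."
Case 1: Eve is a Knight (truth-teller)
  Statement is true → they ARE different → Frank is a Knave
Case 2: Eve is a Knave (liar)
  Statement is false → they are NOT different → Frank is a Knave
In both cases, Frank is a Knave.

Knave


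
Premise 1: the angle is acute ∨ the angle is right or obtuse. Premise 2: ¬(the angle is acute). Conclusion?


Disjunctive syllogism: P ∨ Q, ¬P ⊢ Q
Disjunction: the angle is acute ∨ the angle is right or obtuse
We know it is not the case that the angle is acute.
By disjunctive syllogism, the other disjunct must be true.

The angle is right or obtuse


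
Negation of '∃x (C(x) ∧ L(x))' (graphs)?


Original: ∃x (C(x) ∧ L(x))
Rule: ¬∀→∃, ¬∃→∀, negate predicate.
Negation: ∀x (¬C(x) ∨ ¬L(x))

∀x (¬C(x) ∨ ¬L(x))


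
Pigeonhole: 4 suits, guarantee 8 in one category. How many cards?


Pigeonhole: to guarantee k in one of n categories, need (k-1)×n + 1.
k = 8, n = 4
Minimum = (8-1) × 4 + 1 = 7 × 4 + 1

29


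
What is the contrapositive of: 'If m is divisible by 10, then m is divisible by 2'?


Original: If m is divisible by 10, then m is divisible by 2
Contrapositive: If ¬Q, then ¬P
Negate Q: not (m is divisible by 2)
Negate P: not (m is divisible by 10)

If not (m is divisible by 2), then not (m is divisible by 10).


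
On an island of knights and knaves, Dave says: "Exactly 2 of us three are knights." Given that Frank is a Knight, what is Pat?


Dave claims exactly 2 knights among Dave, Frank, Pat.
Given: Frank is a Knight.

Case 1: Dave is a Knight (tells truth)
  Then exactly 2 of the three are knights.
  Counting Dave, Frank: 2 knight(s) so far. Need 0 more → Pat = Knave.
Case 2: Dave is a Knave (lies)
  Then the count is NOT 2.
  If Pat = Knight, count = 2 = 2 → claim would be true, contradicts lie.
  If Pat = Knave, count = 1 ≠ 2 → lie confirmed ✓

Pat is a Knave.

Knave


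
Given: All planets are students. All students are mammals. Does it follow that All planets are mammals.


Premise 1: All planets are students.
Premise 2: All students are mammals.
Conclusion: All planets are mammals.
Barbara syllogism (AAA-1): All A are B, All B are C → All A are C.
Middle term (students) distributed in premise 2.

Valid


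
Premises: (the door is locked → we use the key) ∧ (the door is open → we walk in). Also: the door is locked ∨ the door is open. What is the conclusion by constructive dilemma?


Constructive dilemma: (P → Q) ∧ (R → S), P ∨ R ⊢ Q ∨ S
Premise 1: the door is locked → we use the key
Premise 2: the door is open → we walk in
Premise 3: the door is locked ∨ the door is open
Case 1: Assuming the door is locked, then by Premise 1, we use the key.
Case 2: Assuming the door is open, then by Premise 2, we walk in.
Since one of the door is locked or the door is open must hold, we get we use the key or we walk in.

We use the key or we walk in.


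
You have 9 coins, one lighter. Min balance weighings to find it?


Each weighing has 3 outcomes (left heavy / balance / right heavy), so k weighings distinguish at most 3^k cases; splitting into three near-equal groups achieves this.
Need 3^k ≥ 9: 3^1 = 3 < 9 ≤ 3^2 = 9
k = ⌈log₃(9)⌉ = 2

2


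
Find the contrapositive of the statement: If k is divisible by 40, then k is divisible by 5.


Original: If k is divisible by 40, then k is divisible by 5
Contrapositive: If ¬Q, then ¬P
Negate Q: not (k is divisible by 5)
Negate P: not (k is divisible by 40)

If not (k is divisible by 5), then not (k is divisible by 40).


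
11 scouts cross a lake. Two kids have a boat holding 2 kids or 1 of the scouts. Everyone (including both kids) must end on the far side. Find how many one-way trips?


Per crossing of one of the scouts: kids→, one←, one of the scouts→, one← = 4 trips
11 × 4 = 44, + 1 final kids→ = 45
Minimum trips = 45

45


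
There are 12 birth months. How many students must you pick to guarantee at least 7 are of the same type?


Pigeonhole: to guarantee k in one of n categories, need (k-1)×n + 1.
k = 7, n = 12
Minimum = (7-1) × 12 + 1 = 6 × 12 + 1

73


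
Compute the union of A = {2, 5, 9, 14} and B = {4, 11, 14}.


A = {2, 5, 9, 14}
B = {4, 11, 14}
Operation: union
All elements combined: 2, 4, 5, 9, 11, 14

{2, 4, 5, 9, 11, 14}


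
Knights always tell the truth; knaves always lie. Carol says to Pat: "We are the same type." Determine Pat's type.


Carol says: "We are the same type."
Case 1: Carol is a Knight (truth-teller)
  Statement is true → they ARE the same → Pat is also a Knight
Case 2: Carol is a Knave (liar)
  Statement is false → they are NOT the same → Pat is a Knight
In both cases, Pat is a Knight.

Knight


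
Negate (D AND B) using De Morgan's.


De Morgan's law: ¬(P ∧ Q) ≡ ¬P ∨ ¬Q
¬(D ∧ B) = ¬D ∨ ¬B

¬D ∨ ¬B


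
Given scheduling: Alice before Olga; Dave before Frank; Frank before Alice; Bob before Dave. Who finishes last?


Constraints: Alice before Olga; Dave before Frank; Frank before Alice; Bob before Dave
The last task can have nothing scheduled after it, so it must never appear on the left of a 'before'.
Tasks appearing before some other task: Alice, Dave, Frank, Bob.
The only task not in that list is Olga → it is last.

Olga


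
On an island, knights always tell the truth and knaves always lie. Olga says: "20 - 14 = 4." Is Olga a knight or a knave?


Statement: "20 - 14 = 4."
Actual: 20 - 14 = 6
Claimed: 4
Statement is FALSE → Olga lies → Knave

Knave


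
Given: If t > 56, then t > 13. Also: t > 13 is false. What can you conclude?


Modus tollens: P → Q, ¬Q ⊢ ¬P
P: t > 56
Q: t > 13
We have P → Q and Q is false.
By modus tollens, P must be false.

It is not the case that t > 56


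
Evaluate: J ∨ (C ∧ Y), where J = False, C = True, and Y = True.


J = False, C = True, Y = True
Step 1: C ∧ Y = True AND True = True
Step 2: J ∨ True = False OR True = True
AND evaluated first (higher precedence); then OR applied.

True


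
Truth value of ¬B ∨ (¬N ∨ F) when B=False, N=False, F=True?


B = False, N = False, F = True
Expression: ¬B ∨ (¬N ∨ F)
Step 1: ¬N = NOT False = True
Step 2: ¬N ∨ F = True OR True = True
Step 3: ¬B = NOT False = True
Step 4: (True) ∨ (True) = True OR True = True

True


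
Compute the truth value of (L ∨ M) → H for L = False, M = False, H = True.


L = False, M = False, H = True
Step 1: L ∨ M = False OR False = False
Step 2: (False) → H: false only when antecedent=True and H=False.
Result: True

True


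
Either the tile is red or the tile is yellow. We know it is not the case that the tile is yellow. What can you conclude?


Disjunctive syllogism: P ∨ Q, ¬P ⊢ Q
Disjunction: the tile is red ∨ the tile is yellow
We know it is not the case that the tile is yellow.
By disjunctive syllogism, the other disjunct must be true.

The tile is red


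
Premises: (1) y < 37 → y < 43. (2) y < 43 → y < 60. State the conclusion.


Hypothetical syllogism: P → Q, Q → R ⊢ P → R
Premise 1: y < 37 → y < 43
Premise 2: y < 43 → y < 60
Chain the implications: the middle term (y < 43) links the two.
Conclusion: If y < 37, then y < 60.

If y < 37, then y < 60.


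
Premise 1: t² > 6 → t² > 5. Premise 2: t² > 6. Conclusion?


Modus ponens: P → Q, P ⊢ Q
P: t² > 6
Q: t² > 5
We have P → Q and P is true.
By modus ponens, Q must be true.

t² > 5


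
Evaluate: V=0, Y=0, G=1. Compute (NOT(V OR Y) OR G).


V OR Y = 0
NOT(0) = 1
1 OR 1 = 1

1


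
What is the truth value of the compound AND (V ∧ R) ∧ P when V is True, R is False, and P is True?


V = True, R = False, P = True
Step 1: V ∧ R = True AND False = False
Step 2: False ∧ P = False AND True = False
AND is true only when ALL operands are true.

False


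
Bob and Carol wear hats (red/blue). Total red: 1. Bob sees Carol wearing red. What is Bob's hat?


Total red = 1, Carol = red
Red accounted for: 1
Remaining for Bob: 0
Bob's hat is blue.

blue


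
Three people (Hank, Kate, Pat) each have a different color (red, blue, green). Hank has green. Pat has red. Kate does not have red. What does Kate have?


From clues:
  Pat → red
  Hank → green
By elimination, Kate gets the remaining.

blue


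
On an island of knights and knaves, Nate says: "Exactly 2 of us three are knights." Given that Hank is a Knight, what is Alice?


Nate claims exactly 2 knights among Nate, Hank, Alice.
Given: Hank is a Knight.

Case 1: Nate is a Knight (tells truth)
  Then exactly 2 of the three are knights.
  Counting Nate, Hank: 2 knight(s) so far. Need 0 more → Alice = Knave.
Case 2: Nate is a Knave (lies)
  Then the count is NOT 2.
  If Alice = Knight, count = 2 = 2 → claim would be true, contradicts lie.
  If Alice = Knave, count = 1 ≠ 2 → lie confirmed ✓

Alice is a Knave.

Knave


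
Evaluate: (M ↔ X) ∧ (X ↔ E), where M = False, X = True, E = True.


M = False, X = True, E = True
Step 1: M ↔ X is true when M and X have the same value. Result: False
Step 2: X ↔ E is true when X and E have the same value. Result: True
Step 3: False ∧ True = False

False


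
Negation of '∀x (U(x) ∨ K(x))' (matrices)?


Original: ∀x (U(x) ∨ K(x))
Rule: ¬∀→∃, ¬∃→∀, negate predicate.
Negation: ∃x (¬U(x) ∧ ¬K(x))

∃x (¬U(x) ∧ ¬K(x))


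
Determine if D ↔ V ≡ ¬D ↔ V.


Expression 1: D ↔ V
Expression 2: ¬D ↔ V
Truth table (D V | Expr1 Expr2):
  T T |   T     F   ← differ
  T F |   F     T   ← differ
  F T |   F     T   ← differ
  F F |   T     F   ← differ
Counterexample: D=T, V=T gives Expr1 = T but Expr2 = F, so the expressions are NOT logically equivalent.

No


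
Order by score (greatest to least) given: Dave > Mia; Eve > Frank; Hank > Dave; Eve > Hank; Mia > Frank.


Constraints: Dave > Mia; Eve > Frank; Hank > Dave; Eve > Hank; Mia > Frank
Method: at each step, the next-highest is the one remaining person who never appears on the smaller side of a constraint between remaining people.
  Step 1: remaining {Mia, Frank, Hank, Dave, Eve}; on the smaller side: {Mia, Frank, Hank, Dave} → Eve is next (Eve > Frank; Eve > Hank).
  Step 2: remaining {Mia, Frank, Hank, Dave}; on the smaller side: {Mia, Frank, Dave} → Hank is next (Hank > Dave).
  Step 3: remaining {Mia, Frank, Dave}; on the smaller side: {Mia, Frank} → Dave is next (Dave > Mia).
  Step 4: remaining {Mia, Frank}; on the smaller side: {Frank} → Mia is next (Mia > Frank).
  Step 5: only Frank remains → lowest.
Final ranking (highest to lowest):

Eve > Hank > Dave > Mia > Frank


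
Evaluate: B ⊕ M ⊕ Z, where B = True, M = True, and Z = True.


B = True, M = True, Z = True
Step 1: B ⊕ M = True XOR True = False
Step 2: False ⊕ Z = False XOR True = True
XOR is true when an odd number of operands are true.

True


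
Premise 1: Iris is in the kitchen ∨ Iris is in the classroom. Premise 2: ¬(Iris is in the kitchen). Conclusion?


Disjunctive syllogism: P ∨ Q, ¬P ⊢ Q
Disjunction: Iris is in the kitchen ∨ Iris is in the classroom
We know it is not the case that Iris is in the kitchen.
By disjunctive syllogism, the other disjunct must be true.

Iris is in the classroom


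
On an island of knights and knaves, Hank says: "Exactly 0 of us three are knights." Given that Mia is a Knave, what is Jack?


Hank claims exactly 0 knights among Hank, Mia, Jack.
Given: Mia is a Knave.

Case 1: Hank is a Knight (tells truth)
  Then exactly 0 of the three are knights.
  Counting Hank, Mia: 1 knight(s) so far. Need -1 more → impossible.
Case 2: Hank is a Knave (lies)
  Then the count is NOT 0.
  If Jack = Knave, count = 0 = 0 → claim would be true, contradicts lie.
  If Jack = Knight, count = 1 ≠ 0 → lie confirmed ✓

Jack is a Knight.

Knight


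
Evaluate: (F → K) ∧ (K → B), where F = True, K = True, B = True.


F = True, K = True, B = True
Step 1: F → K is false only when F=True and K=False. Result: True
Step 2: K → B is false only when K=True and B=False. Result: True
Step 3: True ∧ True = True

True


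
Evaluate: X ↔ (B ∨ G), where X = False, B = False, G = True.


X = False, B = False, G = True
Step 1: B ∨ G = False OR True = True
Step 2: X ↔ (True): true when both sides have same truth value.
Result: False ↔ True = False

False


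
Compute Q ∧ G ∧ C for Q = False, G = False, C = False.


Q = False, G = False, C = False
Step 1: Q ∧ G = False AND False = False
Step 2: (False) ∧ C = (False) AND False = False
AND is true only when ALL operands are true.

False


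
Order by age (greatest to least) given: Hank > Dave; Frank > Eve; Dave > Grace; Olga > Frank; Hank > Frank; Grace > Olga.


Constraints: Hank > Dave; Frank > Eve; Dave > Grace; Olga > Frank; Hank > Frank; Grace > Olga
Method: at each step, the next-highest is the one remaining person who never appears on the smaller side of a constraint between remaining people.
  Step 1: remaining {Hank, Eve, Olga, Frank, Dave, Grace}; on the smaller side: {Eve, Olga, Frank, Dave, Grace} → Hank is next (Hank > Dave; Hank > Frank).
  Step 2: remaining {Eve, Olga, Frank, Dave, Grace}; on the smaller side: {Eve, Olga, Frank, Grace} → Dave is next (Dave > Grace).
  Step 3: remaining {Eve, Olga, Frank, Grace}; on the smaller side: {Eve, Olga, Frank} → Grace is next (Grace > Olga).
  Step 4: remaining {Eve, Olga, Frank}; on the smaller side: {Eve, Frank} → Olga is next (Olga > Frank).
  Step 5: remaining {Eve, Frank}; on the smaller side: {Eve} → Frank is next (Frank > Eve).
  Step 6: only Eve remains → lowest.
Final ranking (highest to lowest):

Hank > Dave > Grace > Olga > Frank > Eve


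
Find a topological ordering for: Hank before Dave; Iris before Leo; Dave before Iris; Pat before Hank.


Constraints: Hank before Dave; Iris before Leo; Dave before Iris; Pat before Hank
Method: repeatedly schedule the remaining task that has no remaining task required before it.
  Step 1: remaining {Dave, Leo, Iris, Pat, Hank}; every task except Pat still has a predecessor pending → schedule Pat.
  Step 2: remaining {Dave, Leo, Iris, Hank}; every task except Hank still has a predecessor pending → schedule Hank.
  Step 3: remaining {Dave, Leo, Iris}; every task except Dave still has a predecessor pending → schedule Dave.
  Step 4: remaining {Leo, Iris}; every task except Iris still has a predecessor pending → schedule Iris.
  Step 5: only Leo remains → schedule Leo.
Resulting order:

Pat → Hank → Dave → Iris → Leo


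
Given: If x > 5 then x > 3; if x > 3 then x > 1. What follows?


Hypothetical syllogism: P → Q, Q → R ⊢ P → R
Premise 1: x > 5 → x > 3
Premise 2: x > 3 → x > 1
Chain the implications: the middle term (x > 3) links the two.
Conclusion: If x > 5, then x > 1.

If x > 5, then x > 1.


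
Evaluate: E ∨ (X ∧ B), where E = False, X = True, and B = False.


E = False, X = True, B = False
Step 1: X ∧ B = True AND False = False
Step 2: E ∨ False = False OR False = False
AND evaluated first (higher precedence); then OR applied.

False


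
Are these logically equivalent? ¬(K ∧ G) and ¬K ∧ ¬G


Expression 1: ¬(K ∧ G)
Expression 2: ¬K ∧ ¬G
Truth table (K G | Expr1 Expr2):
  T T |   F     F
  T F |   T     F   ← differ
  F T |   T     F   ← differ
  F F |   T     T
Counterexample: K=T, G=F gives Expr1 = T but Expr2 = F, so the expressions are NOT logically equivalent.

No


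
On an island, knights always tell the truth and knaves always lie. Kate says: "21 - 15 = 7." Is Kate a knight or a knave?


Statement: "21 - 15 = 7."
Actual: 21 - 15 = 6
Claimed: 7
Statement is FALSE → Kate lies → Knave

Knave


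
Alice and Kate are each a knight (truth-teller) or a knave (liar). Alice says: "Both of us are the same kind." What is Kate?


Alice says: "Both of us are the same kind."
Case 1: Alice is a Knight (truth-teller)
  Statement is true → they ARE the same → Kate is also a Knight
Case 2: Alice is a Knave (liar)
  Statement is false → they are NOT the same → Kate is a Knight
In both cases, Kate is a Knight.

Knight


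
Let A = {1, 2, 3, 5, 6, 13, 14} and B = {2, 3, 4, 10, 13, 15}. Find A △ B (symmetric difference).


A = {1, 2, 3, 5, 6, 13, 14}
B = {2, 3, 4, 10, 13, 15}
Operation: symmetric difference
In A only: [1, 5, 6, 14], in B only: [4, 10, 15]

{1, 4, 5, 6, 10, 14, 15}


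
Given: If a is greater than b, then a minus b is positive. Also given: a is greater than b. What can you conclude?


Modus ponens: P → Q, P ⊢ Q
P: a is greater than b
Q: a minus b is positive
We have P → Q and P is true.
By modus ponens, Q must be true.

a minus b is positive


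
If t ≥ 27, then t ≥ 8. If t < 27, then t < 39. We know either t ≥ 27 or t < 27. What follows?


Constructive dilemma: (P → Q) ∧ (R → S), P ∨ R ⊢ Q ∨ S
Premise 1: t ≥ 27 → t ≥ 8
Premise 2: t < 27 → t < 39
Premise 3: t ≥ 27 ∨ t < 27
Case 1: Assuming t ≥ 27, then by Premise 1, t ≥ 8.
Case 2: Assuming t < 27, then by Premise 2, t < 39.
Since one of t ≥ 27 or t < 27 must hold, we get t ≥ 8 or t < 39.

t ≥ 8 or t < 39.


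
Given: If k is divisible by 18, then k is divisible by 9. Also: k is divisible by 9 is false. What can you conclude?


Modus tollens: P → Q, ¬Q ⊢ ¬P
P: k is divisible by 18
Q: k is divisible by 9
We have P → Q and Q is false.
By modus tollens, P must be false.

It is not the case that k is divisible by 18


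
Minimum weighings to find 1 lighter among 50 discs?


Each weighing has 3 outcomes (left heavy / balance / right heavy), so k weighings distinguish at most 3^k cases; splitting into three near-equal groups achieves this.
Need 3^k ≥ 50: 3^3 = 27 < 50 ≤ 3^4 = 81
k = ⌈log₃(50)⌉ = 4

4


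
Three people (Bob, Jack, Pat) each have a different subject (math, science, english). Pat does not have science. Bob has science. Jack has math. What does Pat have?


From clues:
  Jack → math
  Bob → science
By elimination, Pat gets the remaining.

english


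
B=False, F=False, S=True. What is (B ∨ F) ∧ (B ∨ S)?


B = False, F = False, S = True
Expression: (B ∨ F) ∧ (B ∨ S)
Step 1: B ∨ F = False OR False = False
Step 2: B ∨ S = False OR True = True
Step 3: (False) ∧ (True) = False AND True = False

False


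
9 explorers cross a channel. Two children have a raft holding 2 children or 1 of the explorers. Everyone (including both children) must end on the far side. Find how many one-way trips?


Per crossing of one of the explorers: children→, one←, one of the explorers→, one← = 4 trips
9 × 4 = 36, + 1 final children→ = 37
Minimum trips = 37

37


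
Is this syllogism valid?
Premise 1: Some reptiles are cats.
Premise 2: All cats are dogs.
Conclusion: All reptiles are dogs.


Premise 1: Some reptiles are cats.
Premise 2: All cats are dogs.
Conclusion: All reptiles are dogs.
Fallacy: illicit minor. The minor term (reptiles) is distributed in the conclusion ('All reptiles ...') but undistributed in its premise ('Some reptiles are cats' doesn't cover all reptiles).
Only 'Some reptiles are dogs' follows, not 'All'.

Invalid


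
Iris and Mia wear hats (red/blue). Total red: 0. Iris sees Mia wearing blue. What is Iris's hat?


Total red = 0, Mia = blue
Red accounted for: 0
Remaining for Iris: 0
Iris's hat is blue.

blue


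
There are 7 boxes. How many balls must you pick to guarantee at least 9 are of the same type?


Pigeonhole: to guarantee k in one of n categories, need (k-1)×n + 1.
k = 9, n = 7
Minimum = (9-1) × 7 + 1 = 8 × 7 + 1

57


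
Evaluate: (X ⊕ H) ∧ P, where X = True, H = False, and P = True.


X = True, H = False, P = True
Step 1: X ⊕ H = True XOR False = True
Step 2: True ∧ P = True AND True = True
XOR true when exactly one of X,H is true; then AND with P.

True


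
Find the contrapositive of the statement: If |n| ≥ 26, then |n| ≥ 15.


Original: If |n| ≥ 26, then |n| ≥ 15
Contrapositive: If ¬Q, then ¬P
Negate Q: not (|n| ≥ 15)
Negate P: not (|n| ≥ 26)

If not (|n| ≥ 15), then not (|n| ≥ 26).


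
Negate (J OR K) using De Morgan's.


De Morgan's law: ¬(P ∨ Q) ≡ ¬P ∧ ¬Q
¬(J ∨ K) = ¬J ∧ ¬K

¬J ∧ ¬K


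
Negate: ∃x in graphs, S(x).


Original: ∃x S(x)
Rule: ¬∀→∃, ¬∃→∀, negate predicate.
Negation: ∀x ¬S(x)

∀x ¬S(x)


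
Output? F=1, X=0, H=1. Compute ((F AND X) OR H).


F AND X = 1&0 = 0
0 OR 1 = 1

1


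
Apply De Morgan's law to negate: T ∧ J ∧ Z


De Morgan's law: ¬(P ∧ Q ∧ R) ≡ ¬P ∨ ¬Q ∨ ¬R
¬(T ∧ J ∧ Z) = ¬T ∨ ¬J ∨ ¬Z

¬T ∨ ¬J ∨ ¬Z


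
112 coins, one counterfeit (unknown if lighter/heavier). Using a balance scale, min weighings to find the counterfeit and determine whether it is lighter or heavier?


Let n = 112. 224 possibilities (n coins × lighter/heavier); each weighing has 3 outcomes.
Bound for k weighings: say the first weighing puts j coins on each pan. If it tips, the 2j weighed coins remain suspects (each with a known direction) and k-1 weighings give 3^(k-1) outcomes; 3^(k-1) is odd, so 2j ≤ 3^(k-1) - 1. If it balances, the n - 2j unweighed coins remain with direction unknown: 2(n - 2j) ≤ 3^(k-1) - 1 by the same parity argument. Adding, n ≤ (3^(k-1) - 1) + (3^(k-1) - 1)/2 = (3^k - 3)/2, and the classical three-group strategy achieves this (3 coins in 2 weighings, 12 in 3, 39 in 4, 120 in 5).
So we need the smallest k with (3^k - 3)/2 ≥ 112.
k = 4: (3^4 - 3)/2 = 39 < 112 ✗
k = 5: (3^5 - 3)/2 = 120 ≥ 112 ✓

5


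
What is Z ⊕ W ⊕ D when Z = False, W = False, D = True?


Z = False, W = False, D = True
Step 1: Z ⊕ W = False XOR False = False
Step 2: False ⊕ D = False XOR True = True
XOR is true when an odd number of operands are true.

True


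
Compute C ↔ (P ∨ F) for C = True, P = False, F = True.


C = True, P = False, F = True
Step 1: P ∨ F = False OR True = True
Step 2: C ↔ (True): true when both sides have same truth value.
Result: True ↔ True = True

True


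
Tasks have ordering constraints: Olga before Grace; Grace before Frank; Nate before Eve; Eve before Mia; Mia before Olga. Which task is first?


Constraints: Olga before Grace; Grace before Frank; Nate before Eve; Eve before Mia; Mia before Olga
The first task can have nothing scheduled before it, so it must never appear on the right of a 'before'.
Tasks appearing after some 'before': Grace, Frank, Eve, Mia, Olga.
The only task not in that list is Nate → it is first.

Nate


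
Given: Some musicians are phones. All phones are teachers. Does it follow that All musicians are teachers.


Premise 1: Some musicians are phones.
Premise 2: All phones are teachers.
Conclusion: All musicians are teachers.
Fallacy: illicit minor. The minor term (musicians) is distributed in the conclusion ('All musicians ...') but undistributed in its premise ('Some musicians are phones' doesn't cover all musicians).
Only 'Some musicians are teachers' follows, not 'All'.

Invalid


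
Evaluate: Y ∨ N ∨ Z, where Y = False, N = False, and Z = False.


Y = False, N = False, Z = False
Step 1: Y ∨ N = False OR False = False
Step 2: False ∨ Z = False OR False = False
OR is true when at least one operand is true.

False


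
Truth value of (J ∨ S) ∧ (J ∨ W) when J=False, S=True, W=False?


J = False, S = True, W = False
Expression: (J ∨ S) ∧ (J ∨ W)
Step 1: J ∨ S = False OR True = True
Step 2: J ∨ W = False OR False = False
Step 3: (True) ∧ (False) = True AND False = False

False


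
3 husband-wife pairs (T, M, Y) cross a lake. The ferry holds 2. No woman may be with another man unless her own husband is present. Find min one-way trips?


Label couples T, M, Y (H = husband, W = wife).
Counting alone: 6 people, the ferry carries 2 and someone must bring it back, so each round trip nets at most +1 on the far side until the last crossing → at least 9 trips. The jealousy constraint makes 9 impossible; the shortest valid schedule has 11:
1. WT+WM →  (far: WT,WM; near: HT,HM,HY,WY)
2. WT ←       (far: WM; near: HT,HM,HY,WT,WY)
3. WT+WY →  (far: WT,WM,WY; near: HT,HM,HY)
4. WT ←       (far: WM,WY; near: HT,HM,HY,WT)
5. HM+HY →  (far: HM,WM,HY,WY; near: HT,WT)
6. HM+WM ←  (far: HY,WY; near: HT,WT,HM,WM)
7. HT+HM →  (far: HT,HM,HY,WY; near: WT,WM)
8. WY ←       (far: HT,HM,HY; near: WT,WM,WY)
9. WT+WM →  (far: HT,WT,HM,WM,HY; near: WY)
10. HY ←      (far: HT,WT,HM,WM; near: HY,WY)
11. HY+WY → (far: all six; near: empty)
In every state each wife is either with her husband or with no other man.
Minimum trips = 11

11


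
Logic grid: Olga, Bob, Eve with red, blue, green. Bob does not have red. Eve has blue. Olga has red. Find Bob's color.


From clues:
  Eve → blue
  Olga → red
By elimination, Bob gets the remaining.

green


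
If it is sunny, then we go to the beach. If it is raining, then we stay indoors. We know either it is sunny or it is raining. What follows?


Constructive dilemma: (P → Q) ∧ (R → S), P ∨ R ⊢ Q ∨ S
Premise 1: it is sunny → we go to the beach
Premise 2: it is raining → we stay indoors
Premise 3: it is sunny ∨ it is raining
Case 1: Assuming it is sunny, then by Premise 1, we go to the beach.
Case 2: Assuming it is raining, then by Premise 2, we stay indoors.
Since one of it is sunny or it is raining must hold, we get we go to the beach or we stay indoors.

We go to the beach or we stay indoors.


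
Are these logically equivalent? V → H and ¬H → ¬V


Expression 1: V → H
Expression 2: ¬H → ¬V
Truth table (V H | Expr1 Expr2):
  T T |   T     T
  T F |   F     F
  F T |   T     T
  F F |   T     T
All 4 rows agree, so the expressions are logically equivalent.

Yes


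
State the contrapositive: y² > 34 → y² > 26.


Original: If y² > 34, then y² > 26
Contrapositive: If ¬Q, then ¬P
Negate Q: not (y² > 26)
Negate P: not (y² > 34)

If not (y² > 26), then not (y² > 34).


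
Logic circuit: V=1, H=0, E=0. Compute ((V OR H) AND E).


V OR H = 1|0 = 1
1 AND 0 = 0

0


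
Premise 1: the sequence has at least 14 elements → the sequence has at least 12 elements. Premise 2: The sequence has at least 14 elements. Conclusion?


Modus ponens: P → Q, P ⊢ Q
P: the sequence has at least 14 elements
Q: the sequence has at least 12 elements
We have P → Q and P is true.
By modus ponens, Q must be true.

The sequence has at least 12 elements


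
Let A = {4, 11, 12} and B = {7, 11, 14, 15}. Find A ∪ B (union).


A = {4, 11, 12}
B = {7, 11, 14, 15}
Operation: union
All elements combined: 4, 7, 11, 12, 14, 15

{4, 7, 11, 12, 14, 15}


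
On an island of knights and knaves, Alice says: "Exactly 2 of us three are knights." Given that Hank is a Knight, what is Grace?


Alice claims exactly 2 knights among Alice, Hank, Grace.
Given: Hank is a Knight.

Case 1: Alice is a Knight (tells truth)
  Then exactly 2 of the three are knights.
  Counting Alice, Hank: 2 knight(s) so far. Need 0 more → Grace = Knave.
Case 2: Alice is a Knave (lies)
  Then the count is NOT 2.
  If Grace = Knight, count = 2 = 2 → claim would be true, contradicts lie.
  If Grace = Knave, count = 1 ≠ 2 → lie confirmed ✓

Grace is a Knave.

Knave


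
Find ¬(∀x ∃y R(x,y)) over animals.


Original: ∀x ∃y R(x,y)
Rule: ¬∀→∃, ¬∃→∀, negate predicate.
Negation: ∃x ∀y ¬R(x,y)

∃x ∀y ¬R(x,y)


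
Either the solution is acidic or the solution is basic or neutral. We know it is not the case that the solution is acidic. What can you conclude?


Disjunctive syllogism: P ∨ Q, ¬P ⊢ Q
Disjunction: the solution is acidic ∨ the solution is basic or neutral
We know it is not the case that the solution is acidic.
By disjunctive syllogism, the other disjunct must be true.

The solution is basic or neutral


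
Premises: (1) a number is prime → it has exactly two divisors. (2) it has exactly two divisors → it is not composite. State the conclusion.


Hypothetical syllogism: P → Q, Q → R ⊢ P → R
Premise 1: a number is prime → it has exactly two divisors
Premise 2: it has exactly two divisors → it is not composite
Chain the implications: the middle term (it has exactly two divisors) links the two.
Conclusion: If a number is prime, then it is not composite.

If a number is prime, then it is not composite.


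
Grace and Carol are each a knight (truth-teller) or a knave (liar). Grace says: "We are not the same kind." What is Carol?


Grace says: "We are not the same kind."
Case 1: Grace is a Knight (truth-teller)
  Statement is true → they ARE different → Carol is a Knave
Case 2: Grace is a Knave (liar)
  Statement is false → they are NOT different → Carol is a Knave
In both cases, Carol is a Knave.

Knave


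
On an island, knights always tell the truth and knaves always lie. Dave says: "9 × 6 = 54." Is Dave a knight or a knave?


Statement: "9 × 6 = 54."
Actual: 9 × 6 = 54
Claimed: 54
Statement is TRUE → Dave tells the truth → Knight

Knight


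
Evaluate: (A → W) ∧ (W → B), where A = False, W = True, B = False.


A = False, W = True, B = False
Step 1: A → W is false only when A=True and W=False. Result: True
Step 2: W → B is false only when W=True and B=False. Result: False
Step 3: True ∧ False = False

False


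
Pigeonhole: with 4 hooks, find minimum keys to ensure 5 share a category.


Pigeonhole: to guarantee k in one of n categories, need (k-1)×n + 1.
k = 5, n = 4
Minimum = (5-1) × 4 + 1 = 4 × 4 + 1

17


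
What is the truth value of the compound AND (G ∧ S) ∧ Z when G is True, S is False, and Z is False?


G = True, S = False, Z = False
Step 1: G ∧ S = True AND False = False
Step 2: False ∧ Z = False AND False = False
AND is true only when ALL operands are true.

False


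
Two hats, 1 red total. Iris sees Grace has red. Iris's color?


Total red = 1, Grace = red
Red accounted for: 1
Remaining for Iris: 0
Iris's hat is blue.

blue


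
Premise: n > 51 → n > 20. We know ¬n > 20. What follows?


Modus tollens: P → Q, ¬Q ⊢ ¬P
P: n > 51
Q: n > 20
We have P → Q and Q is false.
By modus tollens, P must be false.

It is not the case that n > 51


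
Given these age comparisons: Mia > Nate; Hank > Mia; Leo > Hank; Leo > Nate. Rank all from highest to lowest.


Constraints: Mia > Nate; Hank > Mia; Leo > Hank; Leo > Nate
Method: at each step, the next-highest is the one remaining person who never appears on the smaller side of a constraint between remaining people.
  Step 1: remaining {Leo, Nate, Mia, Hank}; on the smaller side: {Nate, Mia, Hank} → Leo is next (Leo > Hank; Leo > Nate).
  Step 2: remaining {Nate, Mia, Hank}; on the smaller side: {Nate, Mia} → Hank is next (Hank > Mia).
  Step 3: remaining {Nate, Mia}; on the smaller side: {Nate} → Mia is next (Mia > Nate).
  Step 4: only Nate remains → lowest.
Final ranking (highest to lowest):

Leo > Hank > Mia > Nate


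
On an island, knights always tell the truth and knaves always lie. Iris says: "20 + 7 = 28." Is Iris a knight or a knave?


Statement: "20 + 7 = 28."
Actual: 20 + 7 = 27
Claimed: 28
Statement is FALSE → Iris lies → Knave

Knave


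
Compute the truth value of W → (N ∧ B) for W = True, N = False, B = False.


W = True, N = False, B = False
Step 1: N ∧ B = False AND False = False
Step 2: W → (False): false only when W=True and consequent=False.
Result: False

False


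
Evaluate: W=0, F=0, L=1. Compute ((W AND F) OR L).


W AND F = 0&0 = 0
0 OR 1 = 1

1


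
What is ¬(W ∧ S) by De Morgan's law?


De Morgan's law: ¬(P ∧ Q) ≡ ¬P ∨ ¬Q
¬(W ∧ S) = ¬W ∨ ¬S

¬W ∨ ¬S


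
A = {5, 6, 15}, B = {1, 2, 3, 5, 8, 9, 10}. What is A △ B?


A = {5, 6, 15}
B = {1, 2, 3, 5, 8, 9, 10}
Operation: symmetric difference
In A only: [6, 15], in B only: [1, 2, 3, 8, 9, 10]

{1, 2, 3, 6, 8, 9, 10, 15}


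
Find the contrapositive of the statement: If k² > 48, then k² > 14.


Original: If k² > 48, then k² > 14
Contrapositive: If ¬Q, then ¬P
Negate Q: not (k² > 14)
Negate P: not (k² > 48)

If not (k² > 14), then not (k² > 48).


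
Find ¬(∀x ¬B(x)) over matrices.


Original: ∀x ¬B(x)
Rule: ¬∀→∃, ¬∃→∀, negate predicate.
Negation: ∃x B(x)

∃x B(x)


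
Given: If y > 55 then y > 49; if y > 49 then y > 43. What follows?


Hypothetical syllogism: P → Q, Q → R ⊢ P → R
Premise 1: y > 55 → y > 49
Premise 2: y > 49 → y > 43
Chain the implications: the middle term (y > 49) links the two.
Conclusion: If y > 55, then y > 43.

If y > 55, then y > 43.


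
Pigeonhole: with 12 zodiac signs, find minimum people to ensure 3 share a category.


Pigeonhole: to guarantee k in one of n categories, need (k-1)×n + 1.
k = 3, n = 12
Minimum = (3-1) × 12 + 1 = 2 × 12 + 1

25


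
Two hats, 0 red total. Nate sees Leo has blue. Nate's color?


Total red = 0, Leo = blue
Red accounted for: 0
Remaining for Nate: 0
Nate's hat is blue.

blue


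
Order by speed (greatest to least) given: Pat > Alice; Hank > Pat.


Constraints: Pat > Alice; Hank > Pat
Method: at each step, the next-highest is the one remaining person who never appears on the smaller side of a constraint between remaining people.
  Step 1: remaining {Hank, Alice, Pat}; on the smaller side: {Alice, Pat} → Hank is next (Hank > Pat).
  Step 2: remaining {Alice, Pat}; on the smaller side: {Alice} → Pat is next (Pat > Alice).
  Step 3: only Alice remains → lowest.
Final ranking (highest to lowest):

Hank > Pat > Alice


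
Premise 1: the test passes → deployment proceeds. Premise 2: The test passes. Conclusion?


Modus ponens: P → Q, P ⊢ Q
P: the test passes
Q: deployment proceeds
We have P → Q and P is true.
By modus ponens, Q must be true.

Deployment proceeds


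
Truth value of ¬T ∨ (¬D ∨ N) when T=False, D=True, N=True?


T = False, D = True, N = True
Expression: ¬T ∨ (¬D ∨ N)
Step 1: ¬D = NOT True = False
Step 2: ¬D ∨ N = False OR True = True
Step 3: ¬T = NOT False = True
Step 4: (True) ∨ (True) = True OR True = True

True
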